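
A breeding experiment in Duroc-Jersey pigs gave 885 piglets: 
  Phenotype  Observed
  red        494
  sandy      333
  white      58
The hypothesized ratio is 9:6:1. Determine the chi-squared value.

0.164

Total ratio parts = 16. Expected numbers out of 885:
  red: 885 × 9/16 = 497.8125
  sandy: 885 × 6/16 = 331.875
  white: 885 × 1/16 = 55.3125
χ² = Σ (O − E)² / E
  red: (494 − 497.8125)² / 497.8125 = 0.0292
  sandy: (333 − 331.875)² / 331.875 = 0.0038
  white: (58 − 55.3125)² / 55.3125 = 0.1306
χ² = 0.0292 + 0.0038 + 0.1306 = 0.1636 ≈ 0.164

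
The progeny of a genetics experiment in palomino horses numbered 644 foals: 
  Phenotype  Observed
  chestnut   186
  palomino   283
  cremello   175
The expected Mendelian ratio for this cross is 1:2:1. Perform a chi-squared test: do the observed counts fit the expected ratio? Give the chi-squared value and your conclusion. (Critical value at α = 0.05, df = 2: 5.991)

9.823; not consistent

Total ratio parts = 4. Expected numbers out of 644:
  chestnut: 644 × 1/4 = 161
  palomino: 644 × 2/4 = 322
  cremello: 644 × 1/4 = 161
χ² = Σ (O − E)² / E
  chestnut: (186 − 161)² / 161 = 3.8820
  palomino: (283 − 322)² / 322 = 4.7236
  cremello: (175 − 161)² / 161 = 1.2174
χ² = 3.8820 + 4.7236 + 1.2174 = 9.823
Degrees of freedom = 3 − 1 = 2; critical value at α = 0.05 is 5.991.
Since 9.823 > 5.991, we reject the null hypothesis — the data do not fit the 1:2:1 ratio.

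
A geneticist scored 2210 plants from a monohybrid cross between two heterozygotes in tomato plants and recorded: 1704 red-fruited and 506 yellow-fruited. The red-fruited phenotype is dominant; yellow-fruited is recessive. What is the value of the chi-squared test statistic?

For a monohybrid cross between heterozygotes with complete dominance, the expected phenotypic ratio is 3:1.
Total ratio parts = 4. Expected numbers out of 2210:
  red-fruited: 2210 × 3/4 = 1657.5
  yellow-fruited: 2210 × 1/4 = 552.5
χ² = Σ (O − E)² / E
  red-fruited: (1704 − 1657.5)² / 1657.5 = 1.3045
  yellow-fruited: (506 − 552.5)² / 552.5 = 3.9136
χ² = 1.3045 + 3.9136 = 5.2181 ≈ 5.218

5.218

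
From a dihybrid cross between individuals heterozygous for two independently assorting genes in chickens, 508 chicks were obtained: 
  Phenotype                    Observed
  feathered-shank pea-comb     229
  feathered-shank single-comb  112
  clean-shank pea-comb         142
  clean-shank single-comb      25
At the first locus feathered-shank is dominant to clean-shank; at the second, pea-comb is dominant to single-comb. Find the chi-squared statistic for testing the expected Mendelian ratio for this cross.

A dihybrid F₂ with independent assortment and complete dominance at both loci gives a 9:3:3:1 phenotypic ratio.
The 9:3:3:1 ratio has 16 parts, so with N = 508 the expected counts are:
  feathered-shank pea-comb: 508 × 9/16 = 285.75
  feathered-shank single-comb: 508 × 3/16 = 95.25
  clean-shank pea-comb: 508 × 3/16 = 95.25
  clean-shank single-comb: 508 × 1/16 = 31.75
χ² = Σ (O − E)² / E
  feathered-shank pea-comb: (229 − 285.75)² / 285.75 = 11.2706
  feathered-shank single-comb: (112 − 95.25)² / 95.25 = 2.9455
  clean-shank pea-comb: (142 − 95.25)² / 95.25 = 22.9455
  clean-shank single-comb: (25 − 31.75)² / 31.75 = 1.4350
χ² = 11.2706 + 2.9455 + 22.9455 + 1.4350 = 38.5966 ≈ 38.597

38.597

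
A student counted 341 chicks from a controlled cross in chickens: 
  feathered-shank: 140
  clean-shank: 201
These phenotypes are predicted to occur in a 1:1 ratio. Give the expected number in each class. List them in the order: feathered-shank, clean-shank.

The 1:1 ratio has 2 parts, so with N = 341 the expected counts are:
  feathered-shank: 341 × 1/2 = 170.5
  clean-shank: 341 × 1/2 = 170.5

170.5, 170.5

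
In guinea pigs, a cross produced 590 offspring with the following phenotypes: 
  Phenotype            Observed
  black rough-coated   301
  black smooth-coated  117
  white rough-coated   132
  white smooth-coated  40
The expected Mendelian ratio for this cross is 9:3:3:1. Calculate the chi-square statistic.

7.635

Expected counts for N = 590 under a 9:3:3:1 ratio (total parts = 16):
  black rough-coated: 590 × 9/16 = 331.875
  black smooth-coated: 590 × 3/16 = 110.625
  white rough-coated: 590 × 3/16 = 110.625
  white smooth-coated: 590 × 1/16 = 36.875
χ² = Σ (O − E)² / E
  black rough-coated: (301 − 331.875)² / 331.875 = 2.8724
  black smooth-coated: (117 − 110.625)² / 110.625 = 0.3674
  white rough-coated: (132 − 110.625)² / 110.625 = 4.1301
  white smooth-coated: (40 − 36.875)² / 36.875 = 0.2648
χ² = 2.8724 + 0.3674 + 4.1301 + 0.2648 = 7.6347 ≈ 7.635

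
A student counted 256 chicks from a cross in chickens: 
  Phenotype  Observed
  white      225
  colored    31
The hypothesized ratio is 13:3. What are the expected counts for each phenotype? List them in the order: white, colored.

Expected counts for N = 256 under a 13:3 ratio (total parts = 16):
  white: 256 × 13/16 = 208
  colored: 256 × 3/16 = 48

208, 48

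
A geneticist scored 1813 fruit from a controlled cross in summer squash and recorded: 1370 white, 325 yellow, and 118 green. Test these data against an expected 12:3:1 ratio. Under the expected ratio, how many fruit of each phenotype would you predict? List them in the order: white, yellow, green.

1359.75, 339.9375, 113.3125

The 12:3:1 ratio has 16 parts, so with N = 1813 the expected counts are:
  white: 1813 × 12/16 = 1359.75
  yellow: 1813 × 3/16 = 339.9375
  green: 1813 × 1/16 = 113.3125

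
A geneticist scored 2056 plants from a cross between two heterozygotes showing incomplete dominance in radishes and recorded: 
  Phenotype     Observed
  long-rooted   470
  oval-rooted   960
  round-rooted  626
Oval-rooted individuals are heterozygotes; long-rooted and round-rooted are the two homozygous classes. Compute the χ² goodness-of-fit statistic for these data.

With incomplete dominance, a heterozygote × heterozygote cross gives a 1:2:1 phenotypic ratio.
Under the 1:2:1 hypothesis (Σ ratio = 4, N = 2056):
  long-rooted: 2056 × 1/4 = 514
  oval-rooted: 2056 × 2/4 = 1028
  round-rooted: 2056 × 1/4 = 514
χ² = Σ (O − E)² / E
  long-rooted: (470 − 514)² / 514 = 3.7665
  oval-rooted: (960 − 1028)² / 1028 = 4.4981
  round-rooted: (626 − 514)² / 514 = 24.4047
χ² = 3.7665 + 4.4981 + 24.4047 = 32.6693 ≈ 32.669

32.669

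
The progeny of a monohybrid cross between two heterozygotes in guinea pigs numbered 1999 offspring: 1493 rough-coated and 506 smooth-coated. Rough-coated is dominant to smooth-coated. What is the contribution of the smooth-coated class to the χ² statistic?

For a monohybrid cross between heterozygotes with complete dominance, the expected phenotypic ratio is 3:1.
Expected counts for N = 1999 under a 3:1 ratio (total parts = 4):
  rough-coated: 1999 × 3/4 = 1499.25
  smooth-coated: 1999 × 1/4 = 499.75
Contribution of smooth-coated: (506 − 499.75)² / 499.75 = 0.0782

0.078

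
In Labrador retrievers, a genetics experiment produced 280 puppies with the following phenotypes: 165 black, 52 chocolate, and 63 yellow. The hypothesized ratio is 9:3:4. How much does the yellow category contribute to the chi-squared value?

The 9:3:4 ratio has 16 parts, so with N = 280 the expected counts are:
  black: 280 × 9/16 = 157.5
  chocolate: 280 × 3/16 = 52.5
  yellow: 280 × 4/16 = 70
Contribution of yellow: (63 − 70)² / 70 = 0.7000

0.700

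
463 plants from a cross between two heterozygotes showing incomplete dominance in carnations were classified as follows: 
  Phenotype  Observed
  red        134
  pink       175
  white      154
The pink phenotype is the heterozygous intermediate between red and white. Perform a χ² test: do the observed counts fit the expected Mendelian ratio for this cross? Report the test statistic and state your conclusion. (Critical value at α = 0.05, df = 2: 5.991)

29.307; not consistent

With incomplete dominance, a heterozygote × heterozygote cross gives a 1:2:1 phenotypic ratio.
Total ratio parts = 4. Expected numbers out of 463:
  red: 463 × 1/4 = 115.75
  pink: 463 × 2/4 = 231.5
  white: 463 × 1/4 = 115.75
χ² = Σ (O − E)² / E
  red: (134 − 115.75)² / 115.75 = 2.8774
  pink: (175 − 231.5)² / 231.5 = 13.7894
  white: (154 − 115.75)² / 115.75 = 12.6398
χ² = 2.8774 + 13.7894 + 12.6398 = 29.3066 ≈ 29.307
Degrees of freedom = 3 − 1 = 2; critical value at α = 0.05 is 5.991.
Since 29.307 > 5.991, we reject the null hypothesis — the data do not fit the 1:2:1 ratio.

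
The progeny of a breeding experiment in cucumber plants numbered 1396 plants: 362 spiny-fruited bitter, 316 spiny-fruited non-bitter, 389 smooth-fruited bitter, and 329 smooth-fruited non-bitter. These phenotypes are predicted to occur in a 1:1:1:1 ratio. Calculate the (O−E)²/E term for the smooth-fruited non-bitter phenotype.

1.146

Under the 1:1:1:1 hypothesis (Σ ratio = 4, N = 1396):
  spiny-fruited bitter: 1396 × 1/4 = 349
  spiny-fruited non-bitter: 1396 × 1/4 = 349
  smooth-fruited bitter: 1396 × 1/4 = 349
  smooth-fruited non-bitter: 1396 × 1/4 = 349
Contribution of smooth-fruited non-bitter: (329 − 349)² / 349 = 1.1461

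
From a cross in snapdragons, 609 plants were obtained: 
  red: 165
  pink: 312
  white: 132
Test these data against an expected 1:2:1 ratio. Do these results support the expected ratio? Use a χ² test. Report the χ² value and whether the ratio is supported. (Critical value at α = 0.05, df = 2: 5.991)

Under the 1:2:1 hypothesis (Σ ratio = 4, N = 609):
  red: 609 × 1/4 = 152.25
  pink: 609 × 2/4 = 304.5
  white: 609 × 1/4 = 152.25
χ² = Σ (O − E)² / E
  red: (165 − 152.25)² / 152.25 = 1.0677
  pink: (312 − 304.5)² / 304.5 = 0.1847
  white: (132 − 152.25)² / 152.25 = 2.6933
χ² = 1.0677 + 0.1847 + 2.6933 = 3.9457 ≈ 3.946
Degrees of freedom = 3 − 1 = 2; critical value at α = 0.05 is 5.991.
Since 3.946 < 5.991, we fail to reject the null hypothesis — the data are consistent with the 1:2:1 ratio.

3.946; consistent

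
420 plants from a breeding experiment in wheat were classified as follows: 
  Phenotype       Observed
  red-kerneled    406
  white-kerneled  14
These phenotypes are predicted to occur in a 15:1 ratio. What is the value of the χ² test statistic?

6.098

Total ratio parts = 16. Expected numbers out of 420:
  red-kerneled: 420 × 15/16 = 393.75
  white-kerneled: 420 × 1/16 = 26.25
χ² = Σ (O − E)² / E
  red-kerneled: (406 − 393.75)² / 393.75 = 0.3811
  white-kerneled: (14 − 26.25)² / 26.25 = 5.7167
χ² = 0.3811 + 5.7167 = 6.0978 ≈ 6.098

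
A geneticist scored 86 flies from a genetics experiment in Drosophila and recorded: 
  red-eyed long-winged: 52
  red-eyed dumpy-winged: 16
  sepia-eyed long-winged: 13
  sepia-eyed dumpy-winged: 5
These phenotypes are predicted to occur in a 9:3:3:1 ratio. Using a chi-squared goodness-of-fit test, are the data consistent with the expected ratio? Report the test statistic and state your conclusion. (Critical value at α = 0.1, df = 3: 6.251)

0.904; consistent

Expected counts for N = 86 under a 9:3:3:1 ratio (total parts = 16):
  red-eyed long-winged: 86 × 9/16 = 48.375
  red-eyed dumpy-winged: 86 × 3/16 = 16.125
  sepia-eyed long-winged: 86 × 3/16 = 16.125
  sepia-eyed dumpy-winged: 86 × 1/16 = 5.375
χ² = Σ (O − E)² / E
  red-eyed long-winged: (52 − 48.375)² / 48.375 = 0.2716
  red-eyed dumpy-winged: (16 − 16.125)² / 16.125 = 0.0010
  sepia-eyed long-winged: (13 − 16.125)² / 16.125 = 0.6056
  sepia-eyed dumpy-winged: (5 − 5.375)² / 5.375 = 0.0262
χ² = 0.2716 + 0.0010 + 0.6056 + 0.0262 = 0.9044 ≈ 0.904
Degrees of freedom = 4 − 1 = 3; critical value at α = 0.1 is 6.251.
Since 0.904 < 6.251, we fail to reject the null hypothesis — the data are consistent with the 9:3:3:1 ratio.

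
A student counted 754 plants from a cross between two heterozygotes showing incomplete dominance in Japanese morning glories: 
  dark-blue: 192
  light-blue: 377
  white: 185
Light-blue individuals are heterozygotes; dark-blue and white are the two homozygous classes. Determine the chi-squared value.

0.130

With incomplete dominance, a heterozygote × heterozygote cross gives a 1:2:1 phenotypic ratio.
Under the 1:2:1 hypothesis (Σ ratio = 4, N = 754):
  dark-blue: 754 × 1/4 = 188.5
  light-blue: 754 × 2/4 = 377
  white: 754 × 1/4 = 188.5
χ² = Σ (O − E)² / E
  dark-blue: (192 − 188.5)² / 188.5 = 0.0650
  light-blue: (377 − 377)² / 377 = 0.0000
  white: (185 − 188.5)² / 188.5 = 0.0650
χ² = 0.0650 + 0.0000 + 0.0650 = 0.130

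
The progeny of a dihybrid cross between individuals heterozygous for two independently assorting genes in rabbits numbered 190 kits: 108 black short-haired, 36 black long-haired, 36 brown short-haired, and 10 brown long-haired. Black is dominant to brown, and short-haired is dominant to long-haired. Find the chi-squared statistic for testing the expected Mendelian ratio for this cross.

A dihybrid F₂ with independent assortment and complete dominance at both loci gives a 9:3:3:1 phenotypic ratio.
Expected counts for N = 190 under a 9:3:3:1 ratio (total parts = 16):
  black short-haired: 190 × 9/16 = 106.875
  black long-haired: 190 × 3/16 = 35.625
  brown short-haired: 190 × 3/16 = 35.625
  brown long-haired: 190 × 1/16 = 11.875
χ² = Σ (O − E)² / E
  black short-haired: (108 − 106.875)² / 106.875 = 0.0118
  black long-haired: (36 − 35.625)² / 35.625 = 0.0039
  brown short-haired: (36 − 35.625)² / 35.625 = 0.0039
  brown long-haired: (10 − 11.875)² / 11.875 = 0.2961
χ² = 0.0118 + 0.0039 + 0.0039 + 0.2961 = 0.3157 ≈ 0.316

0.316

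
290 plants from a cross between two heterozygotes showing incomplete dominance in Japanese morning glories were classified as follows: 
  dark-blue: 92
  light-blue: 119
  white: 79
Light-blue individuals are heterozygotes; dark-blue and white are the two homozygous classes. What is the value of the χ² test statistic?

10.490

With incomplete dominance, a heterozygote × heterozygote cross gives a 1:2:1 phenotypic ratio.
Expected counts for N = 290 under a 1:2:1 ratio (total parts = 4):
  dark-blue: 290 × 1/4 = 72.5
  light-blue: 290 × 2/4 = 145
  white: 290 × 1/4 = 72.5
χ² = Σ (O − E)² / E
  dark-blue: (92 − 72.5)² / 72.5 = 5.2448
  light-blue: (119 − 145)² / 145 = 4.6621
  white: (79 − 72.5)² / 72.5 = 0.5828
χ² = 5.2448 + 4.6621 + 0.5828 = 10.4897 ≈ 10.490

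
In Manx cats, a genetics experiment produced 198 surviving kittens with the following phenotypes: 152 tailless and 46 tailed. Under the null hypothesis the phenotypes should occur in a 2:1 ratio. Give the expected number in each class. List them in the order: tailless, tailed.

132, 66

The 2:1 ratio has 3 parts, so with N = 198 the expected counts are:
  tailless: 198 × 2/3 = 132
  tailed: 198 × 1/3 = 66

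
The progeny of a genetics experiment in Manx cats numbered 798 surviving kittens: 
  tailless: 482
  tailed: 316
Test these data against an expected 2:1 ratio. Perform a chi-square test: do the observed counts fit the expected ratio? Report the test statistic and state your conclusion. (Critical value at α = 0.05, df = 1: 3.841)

14.098; not consistent

Total ratio parts = 3. Expected numbers out of 798:
  tailless: 798 × 2/3 = 532
  tailed: 798 × 1/3 = 266
χ² = Σ (O − E)² / E
  tailless: (482 − 532)² / 532 = 4.6992
  tailed: (316 − 266)² / 266 = 9.3985
χ² = 4.6992 + 9.3985 = 14.0977 ≈ 14.098
Degrees of freedom = 2 − 1 = 1; critical value at α = 0.05 is 3.841.
Since 14.098 > 3.841, we reject the null hypothesis — the data do not fit the 2:1 ratio.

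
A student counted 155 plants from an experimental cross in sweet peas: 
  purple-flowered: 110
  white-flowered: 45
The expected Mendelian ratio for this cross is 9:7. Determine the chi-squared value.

The 9:7 ratio has 16 parts, so with N = 155 the expected counts are:
  purple-flowered: 155 × 9/16 = 87.1875
  white-flowered: 155 × 7/16 = 67.8125
χ² = Σ (O − E)² / E
  purple-flowered: (110 − 87.1875)² / 87.1875 = 5.9689
  white-flowered: (45 − 67.8125)² / 67.8125 = 7.6743
χ² = 5.9689 + 7.6743 = 13.6432 ≈ 13.643

13.643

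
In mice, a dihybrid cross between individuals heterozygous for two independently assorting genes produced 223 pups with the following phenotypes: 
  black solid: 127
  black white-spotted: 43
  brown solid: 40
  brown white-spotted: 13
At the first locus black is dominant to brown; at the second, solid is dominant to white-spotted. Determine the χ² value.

0.195

A dihybrid F₂ with independent assortment and complete dominance at both loci gives a 9:3:3:1 phenotypic ratio.
The 9:3:3:1 ratio has 16 parts, so with N = 223 the expected counts are:
  black solid: 223 × 9/16 = 125.4375
  black white-spotted: 223 × 3/16 = 41.8125
  brown solid: 223 × 3/16 = 41.8125
  brown white-spotted: 223 × 1/16 = 13.9375
χ² = Σ (O − E)² / E
  black solid: (127 − 125.4375)² / 125.4375 = 0.0195
  black white-spotted: (43 − 41.8125)² / 41.8125 = 0.0337
  brown solid: (40 − 41.8125)² / 41.8125 = 0.0786
  brown white-spotted: (13 − 13.9375)² / 13.9375 = 0.0631
χ² = 0.0195 + 0.0337 + 0.0786 + 0.0631 = 0.1949 ≈ 0.195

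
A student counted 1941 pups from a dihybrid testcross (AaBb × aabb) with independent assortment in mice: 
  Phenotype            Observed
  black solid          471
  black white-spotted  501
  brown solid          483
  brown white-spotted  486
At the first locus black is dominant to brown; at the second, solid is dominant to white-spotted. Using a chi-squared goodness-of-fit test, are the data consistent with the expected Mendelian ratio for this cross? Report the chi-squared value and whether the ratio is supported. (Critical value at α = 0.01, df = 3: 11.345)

A dihybrid testcross with independent assortment gives a 1:1:1:1 ratio.
The 1:1:1:1 ratio has 4 parts, so with N = 1941 the expected counts are:
  black solid: 1941 × 1/4 = 485.25
  black white-spotted: 1941 × 1/4 = 485.25
  brown solid: 1941 × 1/4 = 485.25
  brown white-spotted: 1941 × 1/4 = 485.25
χ² = Σ (O − E)² / E
  black solid: (471 − 485.25)² / 485.25 = 0.4185
  black white-spotted: (501 − 485.25)² / 485.25 = 0.5112
  brown solid: (483 − 485.25)² / 485.25 = 0.0104
  brown white-spotted: (486 − 485.25)² / 485.25 = 0.0012
χ² = 0.4185 + 0.5112 + 0.0104 + 0.0012 = 0.9413 ≈ 0.941
Degrees of freedom = 4 − 1 = 3; critical value at α = 0.01 is 11.345.
Since 0.941 < 11.345, we fail to reject the null hypothesis — the data are consistent with the 1:1:1:1 ratio.

0.941; consistent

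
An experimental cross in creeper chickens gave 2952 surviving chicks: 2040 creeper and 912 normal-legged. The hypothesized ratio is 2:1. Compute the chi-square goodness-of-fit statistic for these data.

7.902

The 2:1 ratio has 3 parts, so with N = 2952 the expected counts are:
  creeper: 2952 × 2/3 = 1968
  normal-legged: 2952 × 1/3 = 984
χ² = Σ (O − E)² / E
  creeper: (2040 − 1968)² / 1968 = 2.6341
  normal-legged: (912 − 984)² / 984 = 5.2683
χ² = 2.6341 + 5.2683 = 7.9024 ≈ 7.902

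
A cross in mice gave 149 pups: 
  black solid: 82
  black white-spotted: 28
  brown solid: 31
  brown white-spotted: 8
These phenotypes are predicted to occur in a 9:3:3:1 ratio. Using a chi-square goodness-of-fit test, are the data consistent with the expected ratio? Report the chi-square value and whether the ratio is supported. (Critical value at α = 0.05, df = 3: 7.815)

Under the 9:3:3:1 hypothesis (Σ ratio = 16, N = 149):
  black solid: 149 × 9/16 = 83.8125
  black white-spotted: 149 × 3/16 = 27.9375
  brown solid: 149 × 3/16 = 27.9375
  brown white-spotted: 149 × 1/16 = 9.3125
χ² = Σ (O − E)² / E
  black solid: (82 − 83.8125)² / 83.8125 = 0.0392
  black white-spotted: (28 − 27.9375)² / 27.9375 = 0.0001
  brown solid: (31 − 27.9375)² / 27.9375 = 0.3357
  brown white-spotted: (8 − 9.3125)² / 9.3125 = 0.1850
χ² = 0.0392 + 0.0001 + 0.3357 + 0.1850 = 0.560
Degrees of freedom = 4 − 1 = 3; critical value at α = 0.05 is 7.815.
Since 0.560 < 7.815, we fail to reject the null hypothesis — the data are consistent with the 9:3:3:1 ratio.

0.560; consistent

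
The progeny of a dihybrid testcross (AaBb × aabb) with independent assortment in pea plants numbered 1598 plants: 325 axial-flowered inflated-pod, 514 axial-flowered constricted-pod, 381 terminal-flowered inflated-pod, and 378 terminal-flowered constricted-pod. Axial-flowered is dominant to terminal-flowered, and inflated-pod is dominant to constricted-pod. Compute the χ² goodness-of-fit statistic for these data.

48.723

A dihybrid testcross with independent assortment gives a 1:1:1:1 ratio.
Expected counts for N = 1598 under a 1:1:1:1 ratio (total parts = 4):
  axial-flowered inflated-pod: 1598 × 1/4 = 399.5
  axial-flowered constricted-pod: 1598 × 1/4 = 399.5
  terminal-flowered inflated-pod: 1598 × 1/4 = 399.5
  terminal-flowered constricted-pod: 1598 × 1/4 = 399.5
χ² = Σ (O − E)² / E
  axial-flowered inflated-pod: (325 − 399.5)² / 399.5 = 13.8930
  axial-flowered constricted-pod: (514 − 399.5)² / 399.5 = 32.8166
  terminal-flowered inflated-pod: (381 − 399.5)² / 399.5 = 0.8567
  terminal-flowered constricted-pod: (378 − 399.5)² / 399.5 = 1.1571
χ² = 13.8930 + 32.8166 + 0.8567 + 1.1571 = 48.7234 ≈ 48.723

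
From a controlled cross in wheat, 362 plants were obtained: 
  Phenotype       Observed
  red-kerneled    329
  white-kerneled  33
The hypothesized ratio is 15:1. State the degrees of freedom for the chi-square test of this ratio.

1

A goodness-of-fit test with 2 phenotype classes has df = 2 − 1 = 1.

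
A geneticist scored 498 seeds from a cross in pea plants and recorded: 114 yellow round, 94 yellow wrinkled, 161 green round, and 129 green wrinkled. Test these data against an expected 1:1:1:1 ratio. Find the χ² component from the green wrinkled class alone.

0.163

Expected counts for N = 498 under a 1:1:1:1 ratio (total parts = 4):
  yellow round: 498 × 1/4 = 124.5
  yellow wrinkled: 498 × 1/4 = 124.5
  green round: 498 × 1/4 = 124.5
  green wrinkled: 498 × 1/4 = 124.5
Contribution of green wrinkled: (129 − 124.5)² / 124.5 = 0.1627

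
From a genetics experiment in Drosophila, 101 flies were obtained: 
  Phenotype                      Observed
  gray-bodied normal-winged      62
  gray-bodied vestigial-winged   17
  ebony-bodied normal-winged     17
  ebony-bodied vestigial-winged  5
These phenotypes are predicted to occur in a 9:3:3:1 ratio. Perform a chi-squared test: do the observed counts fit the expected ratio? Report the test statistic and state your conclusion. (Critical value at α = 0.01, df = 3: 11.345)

Total ratio parts = 16. Expected numbers out of 101:
  gray-bodied normal-winged: 101 × 9/16 = 56.8125
  gray-bodied vestigial-winged: 101 × 3/16 = 18.9375
  ebony-bodied normal-winged: 101 × 3/16 = 18.9375
  ebony-bodied vestigial-winged: 101 × 1/16 = 6.3125
χ² = Σ (O − E)² / E
  gray-bodied normal-winged: (62 − 56.8125)² / 56.8125 = 0.4737
  gray-bodied vestigial-winged: (17 − 18.9375)² / 18.9375 = 0.1982
  ebony-bodied normal-winged: (17 − 18.9375)² / 18.9375 = 0.1982
  ebony-bodied vestigial-winged: (5 − 6.3125)² / 6.3125 = 0.2729
χ² = 0.4737 + 0.1982 + 0.1982 + 0.2729 = 1.143
Degrees of freedom = 4 − 1 = 3; critical value at α = 0.01 is 11.345.
Since 1.143 < 11.345, we fail to reject the null hypothesis — the data are consistent with the 9:3:3:1 ratio.

1.143; consistent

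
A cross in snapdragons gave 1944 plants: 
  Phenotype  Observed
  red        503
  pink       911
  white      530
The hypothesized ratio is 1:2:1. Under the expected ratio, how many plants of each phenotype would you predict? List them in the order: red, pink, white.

486, 972, 486

Expected counts for N = 1944 under a 1:2:1 ratio (total parts = 4):
  red: 1944 × 1/4 = 486
  pink: 1944 × 2/4 = 972
  white: 1944 × 1/4 = 486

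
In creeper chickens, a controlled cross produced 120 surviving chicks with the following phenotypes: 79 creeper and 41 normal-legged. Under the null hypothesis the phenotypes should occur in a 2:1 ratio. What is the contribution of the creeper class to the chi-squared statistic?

0.013

Under the 2:1 hypothesis (Σ ratio = 3, N = 120):
  creeper: 120 × 2/3 = 80
  normal-legged: 120 × 1/3 = 40
Contribution of creeper: (79 − 80)² / 80 = 0.0125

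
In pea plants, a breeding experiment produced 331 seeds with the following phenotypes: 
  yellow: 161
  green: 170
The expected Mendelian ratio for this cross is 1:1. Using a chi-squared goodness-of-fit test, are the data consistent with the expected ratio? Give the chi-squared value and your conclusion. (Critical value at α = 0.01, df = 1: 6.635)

0.245; consistent

Total ratio parts = 2. Expected numbers out of 331:
  yellow: 331 × 1/2 = 165.5
  green: 331 × 1/2 = 165.5
χ² = Σ (O − E)² / E
  yellow: (161 − 165.5)² / 165.5 = 0.1224
  green: (170 − 165.5)² / 165.5 = 0.1224
χ² = 0.1224 + 0.1224 = 0.2448 ≈ 0.245
Degrees of freedom = 2 − 1 = 1; critical value at α = 0.01 is 6.635.
Since 0.245 < 6.635, we fail to reject the null hypothesis — the data are consistent with the 1:1 ratio.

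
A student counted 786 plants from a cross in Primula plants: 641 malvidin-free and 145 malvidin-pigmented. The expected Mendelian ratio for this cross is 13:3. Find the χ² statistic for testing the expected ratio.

The 13:3 ratio has 16 parts, so with N = 786 the expected counts are:
  malvidin-free: 786 × 13/16 = 638.625
  malvidin-pigmented: 786 × 3/16 = 147.375
χ² = Σ (O − E)² / E
  malvidin-free: (641 − 638.625)² / 638.625 = 0.0088
  malvidin-pigmented: (145 − 147.375)² / 147.375 = 0.0383
χ² = 0.0088 + 0.0383 = 0.0471 ≈ 0.047

0.047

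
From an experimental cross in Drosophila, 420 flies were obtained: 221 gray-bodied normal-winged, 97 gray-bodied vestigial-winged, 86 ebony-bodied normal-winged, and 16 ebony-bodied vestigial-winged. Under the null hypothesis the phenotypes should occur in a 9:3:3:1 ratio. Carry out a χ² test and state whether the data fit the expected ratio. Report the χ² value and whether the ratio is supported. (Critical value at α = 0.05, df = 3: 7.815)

Expected counts for N = 420 under a 9:3:3:1 ratio (total parts = 16):
  gray-bodied normal-winged: 420 × 9/16 = 236.25
  gray-bodied vestigial-winged: 420 × 3/16 = 78.75
  ebony-bodied normal-winged: 420 × 3/16 = 78.75
  ebony-bodied vestigial-winged: 420 × 1/16 = 26.25
χ² = Σ (O − E)² / E
  gray-bodied normal-winged: (221 − 236.25)² / 236.25 = 0.9844
  gray-bodied vestigial-winged: (97 − 78.75)² / 78.75 = 4.2294
  ebony-bodied normal-winged: (86 − 78.75)² / 78.75 = 0.6675
  ebony-bodied vestigial-winged: (16 − 26.25)² / 26.25 = 4.0024
χ² = 0.9844 + 4.2294 + 0.6675 + 4.0024 = 9.8837 ≈ 9.884
Degrees of freedom = 4 − 1 = 3; critical value at α = 0.05 is 7.815.
Since 9.884 > 7.815, we reject the null hypothesis — the data do not fit the 9:3:3:1 ratio.

9.884; not consistent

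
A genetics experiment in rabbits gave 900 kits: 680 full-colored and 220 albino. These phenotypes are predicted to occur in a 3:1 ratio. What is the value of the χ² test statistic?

Under the 3:1 hypothesis (Σ ratio = 4, N = 900):
  full-colored: 900 × 3/4 = 675
  albino: 900 × 1/4 = 225
χ² = Σ (O − E)² / E
  full-colored: (680 − 675)² / 675 = 0.0370
  albino: (220 − 225)² / 225 = 0.1111
χ² = 0.0370 + 0.1111 = 0.1481 ≈ 0.148

0.148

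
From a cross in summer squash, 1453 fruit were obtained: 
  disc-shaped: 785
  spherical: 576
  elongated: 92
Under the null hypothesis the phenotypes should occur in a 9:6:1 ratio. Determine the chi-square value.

The 9:6:1 ratio has 16 parts, so with N = 1453 the expected counts are:
  disc-shaped: 1453 × 9/16 = 817.3125
  spherical: 1453 × 6/16 = 544.875
  elongated: 1453 × 1/16 = 90.8125
χ² = Σ (O − E)² / E
  disc-shaped: (785 − 817.3125)² / 817.3125 = 1.2775
  spherical: (576 − 544.875)² / 544.875 = 1.7780
  elongated: (92 − 90.8125)² / 90.8125 = 0.0155
χ² = 1.2775 + 1.7780 + 0.0155 = 3.071

3.071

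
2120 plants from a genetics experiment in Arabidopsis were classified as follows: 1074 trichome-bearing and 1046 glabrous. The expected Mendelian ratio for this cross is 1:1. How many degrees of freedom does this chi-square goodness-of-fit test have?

1

A goodness-of-fit test with 2 phenotype classes has df = 2 − 1 = 1.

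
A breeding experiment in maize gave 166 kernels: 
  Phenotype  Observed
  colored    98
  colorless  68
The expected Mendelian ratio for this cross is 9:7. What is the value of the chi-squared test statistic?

0.524

The 9:7 ratio has 16 parts, so with N = 166 the expected counts are:
  colored: 166 × 9/16 = 93.375
  colorless: 166 × 7/16 = 72.625
χ² = Σ (O − E)² / E
  colored: (98 − 93.375)² / 93.375 = 0.2291
  colorless: (68 − 72.625)² / 72.625 = 0.2945
χ² = 0.2291 + 0.2945 = 0.5236 ≈ 0.524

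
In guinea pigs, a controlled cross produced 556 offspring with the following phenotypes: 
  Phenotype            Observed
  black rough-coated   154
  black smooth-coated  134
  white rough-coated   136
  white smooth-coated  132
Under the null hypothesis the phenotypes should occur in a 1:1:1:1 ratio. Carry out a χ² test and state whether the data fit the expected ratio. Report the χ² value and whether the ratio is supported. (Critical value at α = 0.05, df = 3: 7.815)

2.216; consistent

Expected counts for N = 556 under a 1:1:1:1 ratio (total parts = 4):
  black rough-coated: 556 × 1/4 = 139
  black smooth-coated: 556 × 1/4 = 139
  white rough-coated: 556 × 1/4 = 139
  white smooth-coated: 556 × 1/4 = 139
χ² = Σ (O − E)² / E
  black rough-coated: (154 − 139)² / 139 = 1.6187
  black smooth-coated: (134 − 139)² / 139 = 0.1799
  white rough-coated: (136 − 139)² / 139 = 0.0647
  white smooth-coated: (132 − 139)² / 139 = 0.3525
χ² = 1.6187 + 0.1799 + 0.0647 + 0.3525 = 2.2158 ≈ 2.216
Degrees of freedom = 4 − 1 = 3; critical value at α = 0.05 is 7.815.
Since 2.216 < 7.815, we fail to reject the null hypothesis — the data are consistent with the 1:1:1:1 ratio.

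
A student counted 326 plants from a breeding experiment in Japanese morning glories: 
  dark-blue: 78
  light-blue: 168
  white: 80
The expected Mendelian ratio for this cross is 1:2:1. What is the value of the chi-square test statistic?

Expected counts for N = 326 under a 1:2:1 ratio (total parts = 4):
  dark-blue: 326 × 1/4 = 81.5
  light-blue: 326 × 2/4 = 163
  white: 326 × 1/4 = 81.5
χ² = Σ (O − E)² / E
  dark-blue: (78 − 81.5)² / 81.5 = 0.1503
  light-blue: (168 − 163)² / 163 = 0.1534
  white: (80 − 81.5)² / 81.5 = 0.0276
χ² = 0.1503 + 0.1534 + 0.0276 = 0.3313 ≈ 0.331

0.331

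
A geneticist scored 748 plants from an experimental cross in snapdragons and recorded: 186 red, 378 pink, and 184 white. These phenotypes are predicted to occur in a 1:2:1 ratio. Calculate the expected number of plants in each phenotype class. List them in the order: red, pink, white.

187, 374, 187

The 1:2:1 ratio has 4 parts, so with N = 748 the expected counts are:
  red: 748 × 1/4 = 187
  pink: 748 × 2/4 = 374
  white: 748 × 1/4 = 187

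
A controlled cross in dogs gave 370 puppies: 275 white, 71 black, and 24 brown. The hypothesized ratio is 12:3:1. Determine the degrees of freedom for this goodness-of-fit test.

2

A goodness-of-fit test with 3 phenotype classes has df = 3 − 1 = 2.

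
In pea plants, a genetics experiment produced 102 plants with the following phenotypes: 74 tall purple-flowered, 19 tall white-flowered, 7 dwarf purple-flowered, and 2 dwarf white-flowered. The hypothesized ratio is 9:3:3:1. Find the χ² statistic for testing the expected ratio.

15.508

Total ratio parts = 16. Expected numbers out of 102:
  tall purple-flowered: 102 × 9/16 = 57.375
  tall white-flowered: 102 × 3/16 = 19.125
  dwarf purple-flowered: 102 × 3/16 = 19.125
  dwarf white-flowered: 102 × 1/16 = 6.375
χ² = Σ (O − E)² / E
  tall purple-flowered: (74 − 57.375)² / 57.375 = 4.8173
  tall white-flowered: (19 − 19.125)² / 19.125 = 0.0008
  dwarf purple-flowered: (7 − 19.125)² / 19.125 = 7.6871
  dwarf white-flowered: (2 − 6.375)² / 6.375 = 3.0025
χ² = 4.8173 + 0.0008 + 7.6871 + 3.0025 = 15.5077 ≈ 15.508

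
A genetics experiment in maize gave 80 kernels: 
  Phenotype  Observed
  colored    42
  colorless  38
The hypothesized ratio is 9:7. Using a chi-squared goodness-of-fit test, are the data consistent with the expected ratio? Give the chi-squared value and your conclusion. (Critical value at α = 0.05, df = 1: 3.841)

0.457; consistent

The 9:7 ratio has 16 parts, so with N = 80 the expected counts are:
  colored: 80 × 9/16 = 45
  colorless: 80 × 7/16 = 35
χ² = Σ (O − E)² / E
  colored: (42 − 45)² / 45 = 0.2000
  colorless: (38 − 35)² / 35 = 0.2571
χ² = 0.2000 + 0.2571 = 0.4571 ≈ 0.457
Degrees of freedom = 2 − 1 = 1; critical value at α = 0.05 is 3.841.
Since 0.457 < 3.841, we fail to reject the null hypothesis — the data are consistent with the 9:7 ratio.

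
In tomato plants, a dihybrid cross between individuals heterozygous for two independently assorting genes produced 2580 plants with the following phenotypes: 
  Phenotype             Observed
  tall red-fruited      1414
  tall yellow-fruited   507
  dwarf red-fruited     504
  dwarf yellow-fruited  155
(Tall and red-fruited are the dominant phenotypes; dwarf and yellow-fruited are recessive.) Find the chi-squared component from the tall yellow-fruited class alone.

1.117

A dihybrid F₂ with independent assortment and complete dominance at both loci gives a 9:3:3:1 phenotypic ratio.
Under the 9:3:3:1 hypothesis (Σ ratio = 16, N = 2580):
  tall red-fruited: 2580 × 9/16 = 1451.25
  tall yellow-fruited: 2580 × 3/16 = 483.75
  dwarf red-fruited: 2580 × 3/16 = 483.75
  dwarf yellow-fruited: 2580 × 1/16 = 161.25
Contribution of tall yellow-fruited: (507 − 483.75)² / 483.75 = 1.1174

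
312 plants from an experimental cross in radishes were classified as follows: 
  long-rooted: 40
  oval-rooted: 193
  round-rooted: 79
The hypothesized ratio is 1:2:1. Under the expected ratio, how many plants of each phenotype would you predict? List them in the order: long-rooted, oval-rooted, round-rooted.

Total ratio parts = 4. Expected numbers out of 312:
  long-rooted: 312 × 1/4 = 78
  oval-rooted: 312 × 2/4 = 156
  round-rooted: 312 × 1/4 = 78

78, 156, 78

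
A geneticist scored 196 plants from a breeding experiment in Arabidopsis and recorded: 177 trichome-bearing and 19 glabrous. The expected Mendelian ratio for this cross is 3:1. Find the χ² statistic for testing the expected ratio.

24.490

Under the 3:1 hypothesis (Σ ratio = 4, N = 196):
  trichome-bearing: 196 × 3/4 = 147
  glabrous: 196 × 1/4 = 49
χ² = Σ (O − E)² / E
  trichome-bearing: (177 − 147)² / 147 = 6.1224
  glabrous: (19 − 49)² / 49 = 18.3673
χ² = 6.1224 + 18.3673 = 24.4897 ≈ 24.490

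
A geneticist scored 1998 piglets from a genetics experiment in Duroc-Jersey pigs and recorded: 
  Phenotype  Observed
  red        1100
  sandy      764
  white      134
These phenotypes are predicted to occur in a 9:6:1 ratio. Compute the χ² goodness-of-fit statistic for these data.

1.464

The 9:6:1 ratio has 16 parts, so with N = 1998 the expected counts are:
  red: 1998 × 9/16 = 1123.875
  sandy: 1998 × 6/16 = 749.25
  white: 1998 × 1/16 = 124.875
χ² = Σ (O − E)² / E
  red: (1100 − 1123.875)² / 1123.875 = 0.5072
  sandy: (764 − 749.25)² / 749.25 = 0.2904
  white: (134 − 124.875)² / 124.875 = 0.6668
χ² = 0.5072 + 0.2904 + 0.6668 = 1.4644 ≈ 1.464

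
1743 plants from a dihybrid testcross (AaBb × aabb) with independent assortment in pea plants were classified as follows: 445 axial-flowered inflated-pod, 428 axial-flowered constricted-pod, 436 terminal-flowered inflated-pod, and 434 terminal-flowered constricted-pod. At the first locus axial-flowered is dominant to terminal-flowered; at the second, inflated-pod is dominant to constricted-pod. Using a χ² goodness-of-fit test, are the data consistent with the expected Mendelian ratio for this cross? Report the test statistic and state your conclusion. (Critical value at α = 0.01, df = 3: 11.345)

A dihybrid testcross with independent assortment gives a 1:1:1:1 ratio.
Expected counts for N = 1743 under a 1:1:1:1 ratio (total parts = 4):
  axial-flowered inflated-pod: 1743 × 1/4 = 435.75
  axial-flowered constricted-pod: 1743 × 1/4 = 435.75
  terminal-flowered inflated-pod: 1743 × 1/4 = 435.75
  terminal-flowered constricted-pod: 1743 × 1/4 = 435.75
χ² = Σ (O − E)² / E
  axial-flowered inflated-pod: (445 − 435.75)² / 435.75 = 0.1964
  axial-flowered constricted-pod: (428 − 435.75)² / 435.75 = 0.1378
  terminal-flowered inflated-pod: (436 − 435.75)² / 435.75 = 0.0001
  terminal-flowered constricted-pod: (434 − 435.75)² / 435.75 = 0.0070
χ² = 0.1964 + 0.1378 + 0.0001 + 0.0070 = 0.3413 ≈ 0.341
Degrees of freedom = 4 − 1 = 3; critical value at α = 0.01 is 11.345.
Since 0.341 < 11.345, we fail to reject the null hypothesis — the data are consistent with the 1:1:1:1 ratio.

0.341; consistent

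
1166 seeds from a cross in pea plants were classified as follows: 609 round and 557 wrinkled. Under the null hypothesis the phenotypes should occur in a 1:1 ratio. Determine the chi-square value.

2.319

The 1:1 ratio has 2 parts, so with N = 1166 the expected counts are:
  round: 1166 × 1/2 = 583
  wrinkled: 1166 × 1/2 = 583
χ² = Σ (O − E)² / E
  round: (609 − 583)² / 583 = 1.1595
  wrinkled: (557 − 583)² / 583 = 1.1595
χ² = 1.1595 + 1.1595 = 2.319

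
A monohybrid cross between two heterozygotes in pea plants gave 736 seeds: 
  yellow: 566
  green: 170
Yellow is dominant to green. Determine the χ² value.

1.420

For a monohybrid cross between heterozygotes with complete dominance, the expected phenotypic ratio is 3:1.
The 3:1 ratio has 4 parts, so with N = 736 the expected counts are:
  yellow: 736 × 3/4 = 552
  green: 736 × 1/4 = 184
χ² = Σ (O − E)² / E
  yellow: (566 − 552)² / 552 = 0.3551
  green: (170 − 184)² / 184 = 1.0652
χ² = 0.3551 + 1.0652 = 1.4203 ≈ 1.420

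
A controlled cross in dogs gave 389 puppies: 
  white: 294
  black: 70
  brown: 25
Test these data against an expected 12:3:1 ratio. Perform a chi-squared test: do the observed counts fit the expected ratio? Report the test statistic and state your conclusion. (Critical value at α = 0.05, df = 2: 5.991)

Total ratio parts = 16. Expected numbers out of 389:
  white: 389 × 12/16 = 291.75
  black: 389 × 3/16 = 72.9375
  brown: 389 × 1/16 = 24.3125
χ² = Σ (O − E)² / E
  white: (294 − 291.75)² / 291.75 = 0.0174
  black: (70 − 72.9375)² / 72.9375 = 0.1183
  brown: (25 − 24.3125)² / 24.3125 = 0.0194
χ² = 0.0174 + 0.1183 + 0.0194 = 0.1551 ≈ 0.155
Degrees of freedom = 3 − 1 = 2; critical value at α = 0.05 is 5.991.
Since 0.155 < 5.991, we fail to reject the null hypothesis — the data are consistent with the 12:3:1 ratio.

0.155; consistent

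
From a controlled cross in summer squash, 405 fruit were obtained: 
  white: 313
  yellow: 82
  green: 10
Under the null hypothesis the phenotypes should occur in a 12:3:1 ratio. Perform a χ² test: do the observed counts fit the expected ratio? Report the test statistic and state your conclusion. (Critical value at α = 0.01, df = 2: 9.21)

10.029; not consistent

Total ratio parts = 16. Expected numbers out of 405:
  white: 405 × 12/16 = 303.75
  yellow: 405 × 3/16 = 75.9375
  green: 405 × 1/16 = 25.3125
χ² = Σ (O − E)² / E
  white: (313 − 303.75)² / 303.75 = 0.2817
  yellow: (82 − 75.9375)² / 75.9375 = 0.4840
  green: (10 − 25.3125)² / 25.3125 = 9.2631
χ² = 0.2817 + 0.4840 + 9.2631 = 10.0288 ≈ 10.029
Degrees of freedom = 3 − 1 = 2; critical value at α = 0.01 is 9.21.
Since 10.029 > 9.21, we reject the null hypothesis — the data do not fit the 12:3:1 ratio.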